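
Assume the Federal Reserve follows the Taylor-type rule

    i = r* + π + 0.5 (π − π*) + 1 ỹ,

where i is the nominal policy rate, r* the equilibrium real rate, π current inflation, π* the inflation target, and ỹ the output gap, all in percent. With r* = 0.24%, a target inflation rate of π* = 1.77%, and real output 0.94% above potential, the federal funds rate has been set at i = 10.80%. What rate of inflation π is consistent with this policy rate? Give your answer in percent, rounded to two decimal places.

Output 0.94% above potential → ỹ = 0.94.
Collecting π: i = r* + (1 + 0.5) π − 0.5 π* + 1 ỹ
1.5 π = 10.80 − 0.24 + 0.5 × 1.77 − 1 × 0.94 = 10.505
π = 10.505 / 1.5 = 7.00

7.00%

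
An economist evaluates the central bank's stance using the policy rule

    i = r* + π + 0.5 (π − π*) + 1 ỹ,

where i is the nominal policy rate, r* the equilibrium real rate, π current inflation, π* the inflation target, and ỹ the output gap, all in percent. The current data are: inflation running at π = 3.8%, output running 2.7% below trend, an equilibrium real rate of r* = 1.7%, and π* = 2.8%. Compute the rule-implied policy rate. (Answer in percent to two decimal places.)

Output 2.7% below potential → ỹ = -2.7.
i = 1.7 + 3.8 + 0.5 × (3.8 − 2.8) + 1 × (-2.7)
   = 1.7 + 3.8 + 0.5 − 2.7 = 3.30

3.30%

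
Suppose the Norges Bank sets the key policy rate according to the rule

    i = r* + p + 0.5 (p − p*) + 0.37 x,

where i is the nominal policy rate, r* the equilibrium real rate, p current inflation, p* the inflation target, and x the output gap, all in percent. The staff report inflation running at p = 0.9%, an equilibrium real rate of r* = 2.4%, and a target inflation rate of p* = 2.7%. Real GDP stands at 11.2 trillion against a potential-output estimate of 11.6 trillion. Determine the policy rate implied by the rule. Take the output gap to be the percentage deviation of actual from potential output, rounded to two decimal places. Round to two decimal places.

1.12%

Output gap = 100 × (11.2 − 11.6) / 11.6 = -3.45%.
i = 2.40 + 0.90 + 0.5 × (0.90 − 2.70) + 0.37 × (-3.45)
   = 2.40 + 0.9 − 0.9 − 1.2765 = 1.12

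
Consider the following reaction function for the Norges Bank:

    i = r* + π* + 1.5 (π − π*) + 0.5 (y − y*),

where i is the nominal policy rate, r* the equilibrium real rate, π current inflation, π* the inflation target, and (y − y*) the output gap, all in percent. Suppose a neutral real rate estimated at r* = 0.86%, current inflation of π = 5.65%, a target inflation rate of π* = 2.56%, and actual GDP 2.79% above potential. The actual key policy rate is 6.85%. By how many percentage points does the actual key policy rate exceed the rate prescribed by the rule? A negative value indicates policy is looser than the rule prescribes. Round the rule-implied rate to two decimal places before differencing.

Output 2.79% above potential → (y − y*) = 2.79.
i = 0.86 + 2.56 + 1.5 × (5.65 − 2.56) + 0.5 × 2.79
   = 0.86 + 2.56 + 4.635 + 1.395 = 9.45
Deviation = 6.85 − 9.45 = -2.60 pp.

-2.60 pp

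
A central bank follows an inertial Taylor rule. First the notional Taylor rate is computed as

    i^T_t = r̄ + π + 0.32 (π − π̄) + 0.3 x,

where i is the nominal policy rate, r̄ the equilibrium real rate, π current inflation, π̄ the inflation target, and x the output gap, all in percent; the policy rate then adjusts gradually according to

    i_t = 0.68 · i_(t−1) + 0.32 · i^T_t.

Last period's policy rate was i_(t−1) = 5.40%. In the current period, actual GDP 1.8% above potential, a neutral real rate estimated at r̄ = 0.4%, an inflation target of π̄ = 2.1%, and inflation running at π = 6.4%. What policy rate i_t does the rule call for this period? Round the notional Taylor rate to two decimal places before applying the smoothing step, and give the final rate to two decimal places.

6.46%

Output 1.8% above potential → x = 1.8.
i^T_t = 0.4 + 6.4 + 0.32 × (6.4 − 2.1) + 0.3 × 1.8
   = 0.4 + 6.4 + 1.376 + 0.54 = 8.72
i_t = 0.68 × 5.40 + 0.32 × 8.72 = 3.672 + 2.7904 = 6.46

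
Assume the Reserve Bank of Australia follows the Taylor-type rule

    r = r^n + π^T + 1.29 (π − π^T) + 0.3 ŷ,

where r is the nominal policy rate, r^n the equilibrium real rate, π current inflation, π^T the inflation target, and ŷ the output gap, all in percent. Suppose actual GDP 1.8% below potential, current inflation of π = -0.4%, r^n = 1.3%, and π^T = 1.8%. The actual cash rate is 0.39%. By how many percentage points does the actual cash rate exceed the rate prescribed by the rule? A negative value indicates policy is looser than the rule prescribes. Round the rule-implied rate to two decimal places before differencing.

Output 1.8% below potential → ŷ = -1.8.
r = 1.3 + 1.8 + 1.29 × (-0.4 − 1.8) + 0.3 × (-1.8)
   = 1.3 + 1.8 − 2.838 − 0.54 = -0.28
Deviation = 0.39 − (-0.28) = 0.67 pp.

0.67 pp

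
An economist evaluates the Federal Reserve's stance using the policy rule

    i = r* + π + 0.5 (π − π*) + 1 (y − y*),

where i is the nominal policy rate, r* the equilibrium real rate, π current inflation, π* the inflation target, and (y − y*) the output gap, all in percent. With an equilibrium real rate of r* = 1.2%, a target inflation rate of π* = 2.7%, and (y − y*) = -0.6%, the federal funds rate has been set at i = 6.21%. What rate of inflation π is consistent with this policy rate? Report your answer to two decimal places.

Collecting π: i = r* + (1 + 0.5) π − 0.5 π* + 1 (y − y*)
1.5 π = 6.21 − 1.2 + 0.5 × 2.7 − 1 × (-0.6) = 6.96
π = 6.96 / 1.5 = 4.64

4.64%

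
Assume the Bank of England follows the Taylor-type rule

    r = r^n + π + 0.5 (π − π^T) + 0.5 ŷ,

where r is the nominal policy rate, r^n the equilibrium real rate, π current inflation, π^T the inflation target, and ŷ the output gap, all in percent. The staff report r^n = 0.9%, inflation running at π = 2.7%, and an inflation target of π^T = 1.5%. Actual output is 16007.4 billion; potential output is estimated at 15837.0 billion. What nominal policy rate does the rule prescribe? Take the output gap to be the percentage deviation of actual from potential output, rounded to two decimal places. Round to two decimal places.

4.74%

Output gap = 100 × (16007.4 − 15837.0) / 15837.0 = 1.08%.
r = 0.90 + 2.70 + 0.5 × (2.70 − 1.50) + 0.5 × 1.08
   = 0.90 + 2.7 + 0.6 + 0.54 = 4.74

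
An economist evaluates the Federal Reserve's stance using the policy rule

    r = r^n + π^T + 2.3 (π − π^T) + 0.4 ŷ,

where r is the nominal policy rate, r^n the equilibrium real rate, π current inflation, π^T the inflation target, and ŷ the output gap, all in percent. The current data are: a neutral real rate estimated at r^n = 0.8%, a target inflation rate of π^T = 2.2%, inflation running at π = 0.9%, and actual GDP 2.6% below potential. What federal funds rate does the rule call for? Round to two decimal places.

Output 2.6% below potential → ŷ = -2.6.
r = 0.8 + 2.2 + 2.3 × (0.9 − 2.2) + 0.4 × (-2.6)
   = 0.8 + 2.2 − 2.99 − 1.04 = -1.03

-1.03%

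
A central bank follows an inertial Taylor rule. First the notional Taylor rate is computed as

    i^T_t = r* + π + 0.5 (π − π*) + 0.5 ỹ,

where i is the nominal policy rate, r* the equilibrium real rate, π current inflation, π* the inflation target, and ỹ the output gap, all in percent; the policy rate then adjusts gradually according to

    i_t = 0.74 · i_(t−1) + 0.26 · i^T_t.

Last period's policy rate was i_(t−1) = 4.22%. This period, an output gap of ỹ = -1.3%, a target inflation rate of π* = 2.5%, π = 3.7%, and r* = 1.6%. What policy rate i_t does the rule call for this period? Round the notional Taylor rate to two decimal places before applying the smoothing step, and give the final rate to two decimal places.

i^T_t = 1.6 + 3.7 + 0.5 × (3.7 − 2.5) + 0.5 × (-1.3)
   = 1.6 + 3.7 + 0.6 − 0.65 = 5.25
i_t = 0.74 × 4.22 + 0.26 × 5.25 = 3.1228 + 1.365 = 4.49

4.49%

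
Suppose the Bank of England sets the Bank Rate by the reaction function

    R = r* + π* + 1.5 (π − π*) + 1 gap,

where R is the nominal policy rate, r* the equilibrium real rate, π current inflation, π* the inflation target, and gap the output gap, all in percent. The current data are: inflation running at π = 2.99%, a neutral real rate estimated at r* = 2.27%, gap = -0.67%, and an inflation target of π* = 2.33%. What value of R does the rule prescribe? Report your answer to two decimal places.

R = 2.27 + 2.33 + 1.5 × (2.99 − 2.33) + 1 × (-0.67)
   = 2.27 + 2.33 + 0.99 − 0.67 = 4.92

4.92%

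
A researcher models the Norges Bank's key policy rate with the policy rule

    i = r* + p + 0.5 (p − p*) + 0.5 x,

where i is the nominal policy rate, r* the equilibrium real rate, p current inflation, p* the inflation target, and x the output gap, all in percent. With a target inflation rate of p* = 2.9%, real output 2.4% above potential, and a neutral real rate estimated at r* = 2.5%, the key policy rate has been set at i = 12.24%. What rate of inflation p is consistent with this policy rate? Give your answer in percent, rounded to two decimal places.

6.66%

Output 2.4% above potential → x = 2.4.
Collecting p: i = r* + (1 + 0.5) p − 0.5 p* + 0.5 x
1.5 p = 12.24 − 2.5 + 0.5 × 2.9 − 0.5 × 2.4 = 9.99
p = 9.99 / 1.5 = 6.66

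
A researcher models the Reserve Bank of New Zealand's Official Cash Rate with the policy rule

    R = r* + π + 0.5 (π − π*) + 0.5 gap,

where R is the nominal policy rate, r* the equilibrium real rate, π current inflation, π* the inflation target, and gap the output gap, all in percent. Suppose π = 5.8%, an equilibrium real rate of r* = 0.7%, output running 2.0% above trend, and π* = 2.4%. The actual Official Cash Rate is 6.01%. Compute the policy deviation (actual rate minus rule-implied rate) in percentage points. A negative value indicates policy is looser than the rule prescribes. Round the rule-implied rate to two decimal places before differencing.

Output 2.0% above potential → gap = 2.0.
R = 0.7 + 5.8 + 0.5 × (5.8 − 2.4) + 0.5 × 2.0
   = 0.7 + 5.8 + 1.7 + 1 = 9.20
Deviation = 6.01 − 9.20 = -3.19 pp.

-3.19 pp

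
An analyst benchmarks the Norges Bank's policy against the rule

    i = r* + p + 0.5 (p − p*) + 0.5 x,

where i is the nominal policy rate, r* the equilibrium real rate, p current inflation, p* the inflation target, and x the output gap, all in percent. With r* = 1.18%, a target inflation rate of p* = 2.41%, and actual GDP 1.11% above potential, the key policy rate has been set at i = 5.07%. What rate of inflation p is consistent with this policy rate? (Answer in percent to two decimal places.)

3.03%

Output 1.11% above potential → x = 1.11.
Collecting p: i = r* + (1 + 0.5) p − 0.5 p* + 0.5 x
1.5 p = 5.07 − 1.18 + 0.5 × 2.41 − 0.5 × 1.11 = 4.54
p = 4.54 / 1.5 = 3.03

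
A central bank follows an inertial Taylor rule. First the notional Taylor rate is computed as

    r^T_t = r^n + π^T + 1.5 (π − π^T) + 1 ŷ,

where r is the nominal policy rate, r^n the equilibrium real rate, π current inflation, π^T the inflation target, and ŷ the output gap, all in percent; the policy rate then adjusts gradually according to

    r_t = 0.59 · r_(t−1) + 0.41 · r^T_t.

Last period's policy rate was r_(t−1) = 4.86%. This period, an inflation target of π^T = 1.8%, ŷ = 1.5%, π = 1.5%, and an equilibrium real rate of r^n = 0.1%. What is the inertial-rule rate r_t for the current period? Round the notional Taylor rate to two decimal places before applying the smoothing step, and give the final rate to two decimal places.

4.08%

r^T_t = 0.1 + 1.8 + 1.5 × (1.5 − 1.8) + 1 × 1.5
   = 0.1 + 1.8 − 0.45 + 1.5 = 2.95
r_t = 0.59 × 4.86 + 0.41 × 2.95 = 2.8674 + 1.2095 = 4.08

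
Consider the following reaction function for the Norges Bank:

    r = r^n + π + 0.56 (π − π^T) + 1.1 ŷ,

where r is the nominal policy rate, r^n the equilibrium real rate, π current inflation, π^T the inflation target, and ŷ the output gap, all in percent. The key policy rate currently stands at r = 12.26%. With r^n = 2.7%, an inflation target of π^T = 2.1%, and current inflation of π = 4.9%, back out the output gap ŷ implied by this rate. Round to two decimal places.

1.1 ŷ = 12.26 − 2.7 − 4.9 − 0.56 × (4.9 − 2.1) = 3.092
ŷ = 3.092 / 1.1 = 2.81

2.81%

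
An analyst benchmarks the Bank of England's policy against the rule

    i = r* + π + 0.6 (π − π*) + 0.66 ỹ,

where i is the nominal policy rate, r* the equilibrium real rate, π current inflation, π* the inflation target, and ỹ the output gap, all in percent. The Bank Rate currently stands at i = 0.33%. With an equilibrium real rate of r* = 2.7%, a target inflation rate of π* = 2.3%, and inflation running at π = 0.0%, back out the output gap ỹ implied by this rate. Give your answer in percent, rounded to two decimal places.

-1.50%

0.66 ỹ = 0.33 − 2.7 − 0.0 − 0.6 × (0.0 − 2.3) = -0.99
ỹ = -0.99 / 0.66 = -1.50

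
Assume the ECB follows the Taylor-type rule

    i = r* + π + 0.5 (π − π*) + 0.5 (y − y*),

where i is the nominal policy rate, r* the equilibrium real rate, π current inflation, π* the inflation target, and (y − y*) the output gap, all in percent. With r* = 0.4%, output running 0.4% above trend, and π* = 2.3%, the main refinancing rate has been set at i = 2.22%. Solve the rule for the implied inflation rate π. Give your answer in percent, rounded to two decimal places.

Output 0.4% above potential → (y − y*) = 0.4.
Collecting π: i = r* + (1 + 0.5) π − 0.5 π* + 0.5 (y − y*)
1.5 π = 2.22 − 0.4 + 0.5 × 2.3 − 0.5 × 0.4 = 2.77
π = 2.77 / 1.5 = 1.85

1.85%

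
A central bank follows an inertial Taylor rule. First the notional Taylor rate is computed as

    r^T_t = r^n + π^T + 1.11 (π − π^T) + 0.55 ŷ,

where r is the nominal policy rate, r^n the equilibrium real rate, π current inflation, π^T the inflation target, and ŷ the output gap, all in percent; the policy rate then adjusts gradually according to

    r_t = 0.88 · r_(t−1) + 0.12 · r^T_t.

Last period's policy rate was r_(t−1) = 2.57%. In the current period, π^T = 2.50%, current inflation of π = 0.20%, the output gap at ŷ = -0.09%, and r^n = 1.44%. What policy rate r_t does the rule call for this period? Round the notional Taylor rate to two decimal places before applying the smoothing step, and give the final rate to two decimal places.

r^T_t = 1.44 + 2.50 + 1.11 × (0.20 − 2.50) + 0.55 × (-0.09)
   = 1.44 + 2.5 − 2.553 − 0.0495 = 1.34
r_t = 0.88 × 2.57 + 0.12 × 1.34 = 2.2616 + 0.1608 = 2.42

2.42%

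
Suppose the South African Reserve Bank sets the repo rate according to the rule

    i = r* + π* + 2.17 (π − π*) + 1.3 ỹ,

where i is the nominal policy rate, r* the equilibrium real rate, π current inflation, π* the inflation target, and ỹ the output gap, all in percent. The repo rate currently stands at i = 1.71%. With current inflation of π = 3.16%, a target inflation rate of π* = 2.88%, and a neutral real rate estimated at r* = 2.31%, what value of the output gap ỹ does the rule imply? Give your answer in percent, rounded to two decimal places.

-3.14%

1.3 ỹ = 1.71 − 2.31 − 2.88 − 2.17 × (3.16 − 2.88) = -4.0876
ỹ = -4.0876 / 1.3 = -3.14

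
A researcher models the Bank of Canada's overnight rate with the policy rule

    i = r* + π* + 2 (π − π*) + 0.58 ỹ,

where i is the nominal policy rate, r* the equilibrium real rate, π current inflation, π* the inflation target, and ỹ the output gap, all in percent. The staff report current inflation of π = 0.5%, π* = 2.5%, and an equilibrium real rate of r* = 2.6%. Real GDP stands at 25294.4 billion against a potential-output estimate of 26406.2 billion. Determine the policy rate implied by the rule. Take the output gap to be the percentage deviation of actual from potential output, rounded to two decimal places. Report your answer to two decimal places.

-1.34%

Output gap = 100 × (25294.4 − 26406.2) / 26406.2 = -4.21%.
i = 2.60 + 2.50 + 2 × (0.50 − 2.50) + 0.58 × (-4.21)
   = 2.60 + 2.5 − 4 − 2.4418 = -1.34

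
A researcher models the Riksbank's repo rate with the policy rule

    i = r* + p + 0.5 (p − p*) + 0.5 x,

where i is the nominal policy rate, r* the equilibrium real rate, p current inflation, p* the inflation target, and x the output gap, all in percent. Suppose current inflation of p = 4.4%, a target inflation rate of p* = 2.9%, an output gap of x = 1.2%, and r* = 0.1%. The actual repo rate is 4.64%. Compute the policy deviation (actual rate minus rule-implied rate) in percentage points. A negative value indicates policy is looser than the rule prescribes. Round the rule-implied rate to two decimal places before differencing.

i = 0.1 + 4.4 + 0.5 × (4.4 − 2.9) + 0.5 × 1.2
   = 0.1 + 4.4 + 0.75 + 0.6 = 5.85
Deviation = 4.64 − 5.85 = -1.21 pp.

-1.21 pp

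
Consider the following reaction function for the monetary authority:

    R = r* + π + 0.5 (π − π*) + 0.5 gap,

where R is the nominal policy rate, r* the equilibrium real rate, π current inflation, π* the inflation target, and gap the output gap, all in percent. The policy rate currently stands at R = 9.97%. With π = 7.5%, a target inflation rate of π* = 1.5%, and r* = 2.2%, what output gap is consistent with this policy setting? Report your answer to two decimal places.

0.5 gap = 9.97 − 2.2 − 7.5 − 0.5 × (7.5 − 1.5) = -2.73
gap = -2.73 / 0.5 = -5.46

-5.46%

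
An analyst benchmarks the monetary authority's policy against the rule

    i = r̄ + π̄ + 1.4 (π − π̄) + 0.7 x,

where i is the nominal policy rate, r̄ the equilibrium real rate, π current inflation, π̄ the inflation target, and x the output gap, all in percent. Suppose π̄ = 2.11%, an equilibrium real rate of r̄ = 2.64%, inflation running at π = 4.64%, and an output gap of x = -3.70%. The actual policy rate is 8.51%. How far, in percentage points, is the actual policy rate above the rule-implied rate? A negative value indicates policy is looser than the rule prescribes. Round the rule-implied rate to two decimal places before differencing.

i = 2.64 + 2.11 + 1.4 × (4.64 − 2.11) + 0.7 × (-3.70)
   = 2.64 + 2.11 + 3.542 − 2.59 = 5.70
Deviation = 8.51 − 5.70 = 2.81 pp.

2.81 pp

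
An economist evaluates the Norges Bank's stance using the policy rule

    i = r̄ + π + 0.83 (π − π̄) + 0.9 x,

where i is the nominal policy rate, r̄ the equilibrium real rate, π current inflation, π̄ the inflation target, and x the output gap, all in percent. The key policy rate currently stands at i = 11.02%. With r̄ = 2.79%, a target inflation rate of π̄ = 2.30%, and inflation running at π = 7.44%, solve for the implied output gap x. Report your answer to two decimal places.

0.9 x = 11.02 − 2.79 − 7.44 − 0.83 × (7.44 − 2.30) = -3.4762
x = -3.4762 / 0.9 = -3.86

-3.86%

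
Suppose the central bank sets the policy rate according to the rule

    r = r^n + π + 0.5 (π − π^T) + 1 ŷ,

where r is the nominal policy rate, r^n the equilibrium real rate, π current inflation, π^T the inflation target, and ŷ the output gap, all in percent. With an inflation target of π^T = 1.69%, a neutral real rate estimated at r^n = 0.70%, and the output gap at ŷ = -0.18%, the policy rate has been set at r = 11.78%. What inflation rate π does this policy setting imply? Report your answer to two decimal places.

8.07%

Collecting π: r = r^n + (1 + 0.5) π − 0.5 π^T + 1 ŷ
1.5 π = 11.78 − 0.70 + 0.5 × 1.69 − 1 × (-0.18) = 12.105
π = 12.105 / 1.5 = 8.07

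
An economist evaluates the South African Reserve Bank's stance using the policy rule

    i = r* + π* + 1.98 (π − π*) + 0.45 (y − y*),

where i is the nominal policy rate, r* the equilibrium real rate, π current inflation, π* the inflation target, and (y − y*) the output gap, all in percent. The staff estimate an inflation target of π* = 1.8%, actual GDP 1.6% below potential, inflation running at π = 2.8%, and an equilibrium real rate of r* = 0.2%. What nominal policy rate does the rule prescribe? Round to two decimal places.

3.26%

Output 1.6% below potential → (y − y*) = -1.6.
i = 0.2 + 1.8 + 1.98 × (2.8 − 1.8) + 0.45 × (-1.6)
   = 0.2 + 1.8 + 1.98 − 0.72 = 3.26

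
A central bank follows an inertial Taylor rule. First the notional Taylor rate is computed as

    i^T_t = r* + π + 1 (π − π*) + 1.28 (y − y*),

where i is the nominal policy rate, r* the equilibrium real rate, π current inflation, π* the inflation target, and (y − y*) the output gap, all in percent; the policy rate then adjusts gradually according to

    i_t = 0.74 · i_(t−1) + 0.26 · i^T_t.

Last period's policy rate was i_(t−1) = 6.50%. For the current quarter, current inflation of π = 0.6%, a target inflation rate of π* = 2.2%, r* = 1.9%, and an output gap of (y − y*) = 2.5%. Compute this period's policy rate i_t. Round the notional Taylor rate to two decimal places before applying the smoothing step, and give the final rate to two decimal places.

i^T_t = 1.9 + 0.6 + 1 × (0.6 − 2.2) + 1.28 × 2.5
   = 1.9 + 0.6 − 1.6 + 3.2 = 4.10
i_t = 0.74 × 6.50 + 0.26 × 4.10 = 4.81 + 1.066 = 5.88

5.88%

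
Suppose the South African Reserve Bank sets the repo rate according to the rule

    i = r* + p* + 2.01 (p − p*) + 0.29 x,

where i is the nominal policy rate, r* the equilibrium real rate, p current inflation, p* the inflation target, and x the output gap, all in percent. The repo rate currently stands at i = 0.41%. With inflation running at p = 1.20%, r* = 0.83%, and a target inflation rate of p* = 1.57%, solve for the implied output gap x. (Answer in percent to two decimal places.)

0.29 x = 0.41 − 0.83 − 1.57 − 2.01 × (1.20 − 1.57) = -1.2463
x = -1.2463 / 0.29 = -4.30

-4.30%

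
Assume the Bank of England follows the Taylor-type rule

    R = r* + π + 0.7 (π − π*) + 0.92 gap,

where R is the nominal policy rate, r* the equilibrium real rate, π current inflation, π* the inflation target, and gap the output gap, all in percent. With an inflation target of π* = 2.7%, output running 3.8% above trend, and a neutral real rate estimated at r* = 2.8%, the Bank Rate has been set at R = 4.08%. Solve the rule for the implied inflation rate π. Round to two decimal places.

Output 3.8% above potential → gap = 3.8.
Collecting π: R = r* + (1 + 0.7) π − 0.7 π* + 0.92 gap
1.7 π = 4.08 − 2.8 + 0.7 × 2.7 − 0.92 × 3.8 = -0.326
π = -0.326 / 1.7 = -0.19

-0.19%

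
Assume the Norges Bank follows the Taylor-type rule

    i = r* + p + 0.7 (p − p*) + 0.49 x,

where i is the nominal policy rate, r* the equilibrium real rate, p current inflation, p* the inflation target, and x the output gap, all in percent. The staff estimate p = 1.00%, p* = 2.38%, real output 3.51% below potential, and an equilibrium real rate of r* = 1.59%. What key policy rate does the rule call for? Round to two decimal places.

-0.10%

Output 3.51% below potential → x = -3.51.
i = 1.59 + 1.00 + 0.7 × (1.00 − 2.38) + 0.49 × (-3.51)
   = 1.59 + 1 − 0.966 − 1.7199 = -0.10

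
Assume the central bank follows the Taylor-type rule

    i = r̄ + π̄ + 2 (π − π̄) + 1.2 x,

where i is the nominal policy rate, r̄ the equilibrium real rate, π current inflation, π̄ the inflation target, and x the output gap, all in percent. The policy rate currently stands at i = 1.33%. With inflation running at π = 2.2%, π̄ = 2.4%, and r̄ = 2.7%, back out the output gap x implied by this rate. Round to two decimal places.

-2.81%

1.2 x = 1.33 − 2.7 − 2.4 − 2 × (2.2 − 2.4) = -3.37
x = -3.37 / 1.2 = -2.81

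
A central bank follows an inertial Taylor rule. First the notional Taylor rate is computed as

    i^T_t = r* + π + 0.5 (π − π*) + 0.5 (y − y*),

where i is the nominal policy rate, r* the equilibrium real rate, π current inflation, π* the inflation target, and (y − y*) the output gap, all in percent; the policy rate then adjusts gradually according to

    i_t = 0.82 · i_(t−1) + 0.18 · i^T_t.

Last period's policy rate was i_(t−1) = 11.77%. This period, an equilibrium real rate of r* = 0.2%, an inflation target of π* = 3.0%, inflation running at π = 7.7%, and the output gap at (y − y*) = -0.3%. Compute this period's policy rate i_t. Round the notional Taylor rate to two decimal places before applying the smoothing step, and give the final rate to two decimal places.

11.47%

i^T_t = 0.2 + 7.7 + 0.5 × (7.7 − 3.0) + 0.5 × (-0.3)
   = 0.2 + 7.7 + 2.35 − 0.15 = 10.10
i_t = 0.82 × 11.77 + 0.18 × 10.10 = 9.6514 + 1.818 = 11.47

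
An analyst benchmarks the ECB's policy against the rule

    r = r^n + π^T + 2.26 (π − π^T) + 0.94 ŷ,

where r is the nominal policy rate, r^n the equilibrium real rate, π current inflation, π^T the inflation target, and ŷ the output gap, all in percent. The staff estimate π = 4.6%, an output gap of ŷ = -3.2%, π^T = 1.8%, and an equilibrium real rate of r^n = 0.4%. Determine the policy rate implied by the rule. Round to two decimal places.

5.52%

r = 0.4 + 1.8 + 2.26 × (4.6 − 1.8) + 0.94 × (-3.2)
   = 0.4 + 1.8 + 6.328 − 3.008 = 5.52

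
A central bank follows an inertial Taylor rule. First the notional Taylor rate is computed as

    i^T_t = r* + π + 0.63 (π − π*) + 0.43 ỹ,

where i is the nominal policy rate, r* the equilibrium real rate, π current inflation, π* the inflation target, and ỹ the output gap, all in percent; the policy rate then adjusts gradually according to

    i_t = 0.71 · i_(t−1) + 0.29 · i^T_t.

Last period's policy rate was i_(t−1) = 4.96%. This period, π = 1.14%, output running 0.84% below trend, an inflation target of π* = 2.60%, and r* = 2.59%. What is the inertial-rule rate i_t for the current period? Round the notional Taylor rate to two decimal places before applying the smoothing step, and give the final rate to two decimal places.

4.23%

Output 0.84% below potential → ỹ = -0.84.
i^T_t = 2.59 + 1.14 + 0.63 × (1.14 − 2.60) + 0.43 × (-0.84)
   = 2.59 + 1.14 − 0.9198 − 0.3612 = 2.45
i_t = 0.71 × 4.96 + 0.29 × 2.45 = 3.5216 + 0.7105 = 4.23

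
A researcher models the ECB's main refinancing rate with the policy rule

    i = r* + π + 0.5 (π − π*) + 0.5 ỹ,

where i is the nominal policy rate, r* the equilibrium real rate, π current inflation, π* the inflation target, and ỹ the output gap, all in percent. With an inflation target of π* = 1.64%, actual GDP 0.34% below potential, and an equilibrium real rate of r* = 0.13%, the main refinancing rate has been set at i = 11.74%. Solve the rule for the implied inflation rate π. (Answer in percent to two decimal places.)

Output 0.34% below potential → ỹ = -0.34.
Collecting π: i = r* + (1 + 0.5) π − 0.5 π* + 0.5 ỹ
1.5 π = 11.74 − 0.13 + 0.5 × 1.64 − 0.5 × (-0.34) = 12.6
π = 12.6 / 1.5 = 8.40

8.40%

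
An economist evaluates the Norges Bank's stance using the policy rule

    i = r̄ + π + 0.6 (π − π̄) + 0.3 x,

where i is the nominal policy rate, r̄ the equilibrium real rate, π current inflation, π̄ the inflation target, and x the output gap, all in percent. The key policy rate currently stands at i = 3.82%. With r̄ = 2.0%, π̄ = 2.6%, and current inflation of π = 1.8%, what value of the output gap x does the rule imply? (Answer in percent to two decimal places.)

1.67%

0.3 x = 3.82 − 2.0 − 1.8 − 0.6 × (1.8 − 2.6) = 0.5
x = 0.5 / 0.3 = 1.67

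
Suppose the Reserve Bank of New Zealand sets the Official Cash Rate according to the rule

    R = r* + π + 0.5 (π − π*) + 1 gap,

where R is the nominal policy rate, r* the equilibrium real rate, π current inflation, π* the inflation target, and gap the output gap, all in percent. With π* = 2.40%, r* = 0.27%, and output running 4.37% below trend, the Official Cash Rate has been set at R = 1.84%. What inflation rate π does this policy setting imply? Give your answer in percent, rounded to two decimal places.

4.76%

Output 4.37% below potential → gap = -4.37.
Collecting π: R = r* + (1 + 0.5) π − 0.5 π* + 1 gap
1.5 π = 1.84 − 0.27 + 0.5 × 2.40 − 1 × (-4.37) = 7.14
π = 7.14 / 1.5 = 4.76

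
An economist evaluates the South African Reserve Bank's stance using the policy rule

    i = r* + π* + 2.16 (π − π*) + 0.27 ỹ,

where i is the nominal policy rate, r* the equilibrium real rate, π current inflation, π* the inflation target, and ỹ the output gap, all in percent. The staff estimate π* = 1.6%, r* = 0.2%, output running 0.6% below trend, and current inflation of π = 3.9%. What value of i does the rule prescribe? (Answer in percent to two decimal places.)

6.61%

Output 0.6% below potential → ỹ = -0.6.
i = 0.2 + 1.6 + 2.16 × (3.9 − 1.6) + 0.27 × (-0.6)
   = 0.2 + 1.6 + 4.968 − 0.162 = 6.61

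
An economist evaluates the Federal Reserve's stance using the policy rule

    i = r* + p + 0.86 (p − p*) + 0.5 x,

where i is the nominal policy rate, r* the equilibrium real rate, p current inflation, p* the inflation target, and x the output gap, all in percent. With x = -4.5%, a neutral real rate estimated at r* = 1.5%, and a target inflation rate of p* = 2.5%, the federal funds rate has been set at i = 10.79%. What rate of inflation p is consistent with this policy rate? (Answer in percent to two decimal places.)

Collecting p: i = r* + (1 + 0.86) p − 0.86 p* + 0.5 x
1.86 p = 10.79 − 1.5 + 0.86 × 2.5 − 0.5 × (-4.5) = 13.69
p = 13.69 / 1.86 = 7.36

7.36%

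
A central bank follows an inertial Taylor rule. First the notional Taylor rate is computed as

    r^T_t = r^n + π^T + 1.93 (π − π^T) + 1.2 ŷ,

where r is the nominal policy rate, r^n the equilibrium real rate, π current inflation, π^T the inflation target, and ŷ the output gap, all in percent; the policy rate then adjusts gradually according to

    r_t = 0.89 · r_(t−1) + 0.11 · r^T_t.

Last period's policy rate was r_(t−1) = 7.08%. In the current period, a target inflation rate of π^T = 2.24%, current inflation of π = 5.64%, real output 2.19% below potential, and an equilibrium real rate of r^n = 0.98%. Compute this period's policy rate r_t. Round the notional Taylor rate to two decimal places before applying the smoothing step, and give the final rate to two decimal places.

7.09%

Output 2.19% below potential → ŷ = -2.19.
r^T_t = 0.98 + 2.24 + 1.93 × (5.64 − 2.24) + 1.2 × (-2.19)
   = 0.98 + 2.24 + 6.562 − 2.628 = 7.15
r_t = 0.89 × 7.08 + 0.11 × 7.15 = 6.3012 + 0.7865 = 7.09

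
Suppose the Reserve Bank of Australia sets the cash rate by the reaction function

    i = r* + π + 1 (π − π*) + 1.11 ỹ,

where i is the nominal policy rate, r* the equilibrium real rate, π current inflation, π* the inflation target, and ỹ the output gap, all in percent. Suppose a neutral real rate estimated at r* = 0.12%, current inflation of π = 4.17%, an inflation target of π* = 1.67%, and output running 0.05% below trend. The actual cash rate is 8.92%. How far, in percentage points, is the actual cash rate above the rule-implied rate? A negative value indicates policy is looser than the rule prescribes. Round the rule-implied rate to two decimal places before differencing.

Output 0.05% below potential → ỹ = -0.05.
i = 0.12 + 4.17 + 1 × (4.17 − 1.67) + 1.11 × (-0.05)
   = 0.12 + 4.17 + 2.5 − 0.0555 = 6.73
Deviation = 8.92 − 6.73 = 2.19 pp.

2.19 pp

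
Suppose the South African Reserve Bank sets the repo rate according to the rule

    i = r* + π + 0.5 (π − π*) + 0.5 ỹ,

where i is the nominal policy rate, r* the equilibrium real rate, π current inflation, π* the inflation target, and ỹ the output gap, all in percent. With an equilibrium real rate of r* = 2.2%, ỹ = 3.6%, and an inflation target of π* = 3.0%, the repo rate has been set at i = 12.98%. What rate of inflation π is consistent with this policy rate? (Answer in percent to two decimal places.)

6.99%

Collecting π: i = r* + (1 + 0.5) π − 0.5 π* + 0.5 ỹ
1.5 π = 12.98 − 2.2 + 0.5 × 3.0 − 0.5 × 3.6 = 10.48
π = 10.48 / 1.5 = 6.99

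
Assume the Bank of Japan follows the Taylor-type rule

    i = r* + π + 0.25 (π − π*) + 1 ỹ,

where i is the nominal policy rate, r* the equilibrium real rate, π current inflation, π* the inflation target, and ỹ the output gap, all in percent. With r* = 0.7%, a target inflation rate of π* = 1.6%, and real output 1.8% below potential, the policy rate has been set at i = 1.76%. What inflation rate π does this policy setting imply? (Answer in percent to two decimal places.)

2.61%

Output 1.8% below potential → ỹ = -1.8.
Collecting π: i = r* + (1 + 0.25) π − 0.25 π* + 1 ỹ
1.25 π = 1.76 − 0.7 + 0.25 × 1.6 − 1 × (-1.8) = 3.26
π = 3.26 / 1.25 = 2.61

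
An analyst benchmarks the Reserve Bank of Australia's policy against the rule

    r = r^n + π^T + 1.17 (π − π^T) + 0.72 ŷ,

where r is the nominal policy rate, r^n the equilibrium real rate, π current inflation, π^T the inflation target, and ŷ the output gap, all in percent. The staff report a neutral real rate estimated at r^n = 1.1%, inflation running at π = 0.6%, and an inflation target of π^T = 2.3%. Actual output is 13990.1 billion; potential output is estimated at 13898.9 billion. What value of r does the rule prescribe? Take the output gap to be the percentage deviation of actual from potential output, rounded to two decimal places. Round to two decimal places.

1.89%

Output gap = 100 × (13990.1 − 13898.9) / 13898.9 = 0.66%.
r = 1.10 + 2.30 + 1.17 × (0.60 − 2.30) + 0.72 × 0.66
   = 1.10 + 2.3 − 1.989 + 0.4752 = 1.89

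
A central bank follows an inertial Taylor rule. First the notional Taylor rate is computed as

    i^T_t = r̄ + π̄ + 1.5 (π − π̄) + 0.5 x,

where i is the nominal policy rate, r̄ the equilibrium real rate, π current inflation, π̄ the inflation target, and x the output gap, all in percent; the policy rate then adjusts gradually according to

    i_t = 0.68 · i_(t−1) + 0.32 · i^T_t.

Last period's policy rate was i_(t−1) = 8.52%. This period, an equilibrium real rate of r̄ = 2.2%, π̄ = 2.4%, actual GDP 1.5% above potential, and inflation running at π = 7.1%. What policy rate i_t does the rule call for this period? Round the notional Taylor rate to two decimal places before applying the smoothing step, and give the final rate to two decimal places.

Output 1.5% above potential → x = 1.5.
i^T_t = 2.2 + 2.4 + 1.5 × (7.1 − 2.4) + 0.5 × 1.5
   = 2.2 + 2.4 + 7.05 + 0.75 = 12.40
i_t = 0.68 × 8.52 + 0.32 × 12.40 = 5.7936 + 3.968 = 9.76

9.76%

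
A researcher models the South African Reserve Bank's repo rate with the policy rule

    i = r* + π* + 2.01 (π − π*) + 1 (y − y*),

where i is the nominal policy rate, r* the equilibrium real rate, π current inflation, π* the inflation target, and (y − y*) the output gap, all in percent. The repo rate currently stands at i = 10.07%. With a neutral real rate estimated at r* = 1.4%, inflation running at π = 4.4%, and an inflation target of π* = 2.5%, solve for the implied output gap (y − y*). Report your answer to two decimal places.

1 (y − y*) = 10.07 − 1.4 − 2.5 − 2.01 × (4.4 − 2.5) = 2.351
(y − y*) = 2.351 / 1 = 2.35

2.35%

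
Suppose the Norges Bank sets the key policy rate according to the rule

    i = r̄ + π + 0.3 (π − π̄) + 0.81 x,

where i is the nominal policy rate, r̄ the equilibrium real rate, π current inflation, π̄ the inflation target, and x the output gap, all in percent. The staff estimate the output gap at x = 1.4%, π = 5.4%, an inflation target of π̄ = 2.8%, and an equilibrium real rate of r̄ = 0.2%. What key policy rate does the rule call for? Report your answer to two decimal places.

7.51%

i = 0.2 + 5.4 + 0.3 × (5.4 − 2.8) + 0.81 × 1.4
   = 0.2 + 5.4 + 0.78 + 1.134 = 7.51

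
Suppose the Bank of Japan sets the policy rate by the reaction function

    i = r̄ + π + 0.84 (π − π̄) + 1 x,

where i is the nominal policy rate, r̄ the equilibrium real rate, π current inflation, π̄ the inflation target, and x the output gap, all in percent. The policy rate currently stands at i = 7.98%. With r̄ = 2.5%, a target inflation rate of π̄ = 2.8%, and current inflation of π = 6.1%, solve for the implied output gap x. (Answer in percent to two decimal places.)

1 x = 7.98 − 2.5 − 6.1 − 0.84 × (6.1 − 2.8) = -3.392
x = -3.392 / 1 = -3.39

-3.39%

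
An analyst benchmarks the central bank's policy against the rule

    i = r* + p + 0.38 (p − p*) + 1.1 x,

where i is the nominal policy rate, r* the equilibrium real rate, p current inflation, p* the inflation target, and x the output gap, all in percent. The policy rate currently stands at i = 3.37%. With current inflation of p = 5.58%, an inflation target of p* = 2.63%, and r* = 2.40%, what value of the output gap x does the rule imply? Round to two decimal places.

-5.21%

1.1 x = 3.37 − 2.40 − 5.58 − 0.38 × (5.58 − 2.63) = -5.731
x = -5.731 / 1.1 = -5.21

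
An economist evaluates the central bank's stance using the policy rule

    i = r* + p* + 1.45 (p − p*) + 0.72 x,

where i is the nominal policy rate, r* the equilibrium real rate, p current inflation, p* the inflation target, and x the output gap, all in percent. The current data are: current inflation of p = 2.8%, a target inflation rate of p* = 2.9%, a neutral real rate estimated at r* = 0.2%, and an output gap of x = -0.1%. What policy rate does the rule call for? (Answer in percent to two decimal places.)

2.88%

i = 0.2 + 2.9 + 1.45 × (2.8 − 2.9) + 0.72 × (-0.1)
   = 0.2 + 2.9 − 0.145 − 0.072 = 2.88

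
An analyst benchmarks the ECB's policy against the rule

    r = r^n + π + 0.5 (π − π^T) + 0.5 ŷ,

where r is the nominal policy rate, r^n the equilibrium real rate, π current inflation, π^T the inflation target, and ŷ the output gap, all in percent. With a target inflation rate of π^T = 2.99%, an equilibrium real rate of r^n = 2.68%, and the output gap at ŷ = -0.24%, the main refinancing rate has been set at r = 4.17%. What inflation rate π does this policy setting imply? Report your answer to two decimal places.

Collecting π: r = r^n + (1 + 0.5) π − 0.5 π^T + 0.5 ŷ
1.5 π = 4.17 − 2.68 + 0.5 × 2.99 − 0.5 × (-0.24) = 3.105
π = 3.105 / 1.5 = 2.07

2.07%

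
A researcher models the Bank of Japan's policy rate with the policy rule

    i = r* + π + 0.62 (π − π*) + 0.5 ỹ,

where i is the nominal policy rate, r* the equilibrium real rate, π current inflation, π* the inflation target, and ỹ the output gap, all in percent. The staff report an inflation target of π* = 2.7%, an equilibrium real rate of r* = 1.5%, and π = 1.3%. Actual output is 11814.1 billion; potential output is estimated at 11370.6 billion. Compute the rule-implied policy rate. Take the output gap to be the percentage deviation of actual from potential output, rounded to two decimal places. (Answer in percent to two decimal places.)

Output gap = 100 × (11814.1 − 11370.6) / 11370.6 = 3.90%.
i = 1.50 + 1.30 + 0.62 × (1.30 − 2.70) + 0.5 × 3.90
   = 1.50 + 1.3 − 0.868 + 1.95 = 3.88

3.88%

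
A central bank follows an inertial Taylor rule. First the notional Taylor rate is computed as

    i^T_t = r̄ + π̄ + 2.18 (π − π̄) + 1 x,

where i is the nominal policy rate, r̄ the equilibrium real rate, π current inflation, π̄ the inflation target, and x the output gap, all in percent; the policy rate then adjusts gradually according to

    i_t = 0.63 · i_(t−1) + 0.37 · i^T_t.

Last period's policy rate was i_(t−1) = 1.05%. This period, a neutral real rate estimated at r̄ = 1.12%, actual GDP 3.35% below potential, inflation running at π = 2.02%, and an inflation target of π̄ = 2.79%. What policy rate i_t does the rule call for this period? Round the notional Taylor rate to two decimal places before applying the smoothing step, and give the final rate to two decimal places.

Output 3.35% below potential → x = -3.35.
i^T_t = 1.12 + 2.79 + 2.18 × (2.02 − 2.79) + 1 × (-3.35)
   = 1.12 + 2.79 − 1.6786 − 3.35 = -1.12
i_t = 0.63 × 1.05 + 0.37 × (-1.12) = 0.6615 − 0.4144 = 0.25

0.25%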